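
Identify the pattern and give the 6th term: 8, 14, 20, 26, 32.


Pattern: arithmetic (d=6)
Terms: 8, 14, 20, 26, 32
Next term = 38

Next term = 38


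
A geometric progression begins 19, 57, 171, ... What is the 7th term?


aₙ = a₁·r^(n-1)
= 19×3^6
= 19×729
= 13851

a_7 = 13851


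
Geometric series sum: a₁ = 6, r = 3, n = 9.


Sₙ = 6×(3^9 - 1)/(3 - 1)
= 6×(19683 - 1)/2
= 6×19682/2
= 59046

S_9 = 59046


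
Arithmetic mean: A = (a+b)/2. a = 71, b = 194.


AM = (71 + 194)/2 = 265/2 = 132.5

AM = 132.5


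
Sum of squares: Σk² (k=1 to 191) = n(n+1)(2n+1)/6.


n = 191
n(n+1)(2n+1)/6 = 191×192×383/6
= 14045376/6 = 2340896

Σk² = 2340896


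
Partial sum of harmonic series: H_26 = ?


H_26 = 1/1 + 1/2 + 1/3 + ... + 1/26
= 34395742267/8923714800
≈ 3.8544

H_26 = 34395742267/8923714800 ≈ 3.8544


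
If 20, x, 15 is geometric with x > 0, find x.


GM = √(20×15) = √300 = 17.3205

GM = 17.3205


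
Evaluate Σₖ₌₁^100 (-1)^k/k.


S = -1 + 1/2 - 1/3 + 1/4 - 1/5 + 1/6 - 1/7 + 1/8 ± ...
= -0.6882
(Full series converges to -ln(2) ≈ -0.6931)

S_100 = -0.6882


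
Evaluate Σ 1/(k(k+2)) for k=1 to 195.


1/(k(k+2)) = (1/2)·(1/k - 1/(k+2)) (partial fractions)
Telescoping: Σ = (1/2)·(1 + 1/2 - 1/196 - 1/197) = 57525/77224

Sum = 57525/77224


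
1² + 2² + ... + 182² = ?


n = 182
n(n+1)(2n+1)/6 = 182×183×365/6
= 12156690/6 = 2026115

Σk² = 2026115


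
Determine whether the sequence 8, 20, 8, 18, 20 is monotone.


Differences: 12, -12, 10, 2
Difference at position 1 is +12 (> 0) but position 2 is -12 (< 0) — sequence both rises and falls
→ NOT monotonic

Not monotonic


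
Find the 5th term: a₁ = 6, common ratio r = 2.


aₙ = a₁·r^(n-1)
= 6×2^4
= 6×16
= 96

a_5 = 96


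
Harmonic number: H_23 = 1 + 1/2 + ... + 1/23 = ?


H_23 = 1/1 + 1/2 + 1/3 + ... + 1/23
= 444316699/118982864
≈ 3.7343

H_23 = 444316699/118982864 ≈ 3.7343


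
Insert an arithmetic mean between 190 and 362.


AM = (190 + 362)/2 = 552/2 = 276

AM = 276


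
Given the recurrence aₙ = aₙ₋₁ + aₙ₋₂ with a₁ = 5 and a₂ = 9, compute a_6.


Computing iteratively: 5, 9, 14, 23, 37, 60
a_6 = 60

a_6 = 60


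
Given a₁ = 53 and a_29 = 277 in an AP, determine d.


d = (aₙ - a₁)/(n-1)
= (277 - 53)/(29-1)
= 224/28 = 8

d = 8


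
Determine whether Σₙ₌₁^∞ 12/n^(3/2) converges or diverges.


p-series test: Σ c/n^p converges if p > 1, diverges if p ≤ 1 (constant c > 0 doesn't affect convergence).
p = 3/2
3/2 > 1 → CONVERGES

Converges (p = 3/2 > 1)


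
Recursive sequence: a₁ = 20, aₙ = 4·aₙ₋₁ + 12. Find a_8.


Computing step by step:
a_1 = 20
a_2 = 92
a_3 = 380
a_4 = 1532
a_5 = 6140
a_6 = 24572
a_7 = 98300
a_8 = 393212


a_8 = 393212


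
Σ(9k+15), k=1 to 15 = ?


Σ(9k+15) = 9·Σk + 15·n
= 9·120 + 15·15
= 1080 + 225 = 1305

Σ = 1305


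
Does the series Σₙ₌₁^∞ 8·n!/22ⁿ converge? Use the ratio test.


aₙ = 8·n!/22^n
a_{n+1}/aₙ = (n+1)!/22^(n+1) × 22^n/n!  (constant 8 cancels)
= (n+1)/22
L = lim(n→∞) (n+1)/22 = ∞
L > 1 → series DIVERGES

Diverges (ratio test: L = ∞ > 1)


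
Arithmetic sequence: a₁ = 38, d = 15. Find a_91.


aₙ = a₁ + (n-1)d
= 38 + (91-1)×15
= 38 + 1350
= 1388

a_91 = 1388


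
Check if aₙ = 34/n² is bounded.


a₁ = 34, a₂ = 34/4, a₃ = 34/9, ...
0 < aₙ ≤ 34 for all n ≥ 1
The sequence IS bounded

Bounded (0 < aₙ ≤ 34)


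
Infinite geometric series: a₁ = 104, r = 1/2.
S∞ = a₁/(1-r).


S∞ = a₁/(1-r) = 104/(1 - 1/2)
= 104/(1/2)
= 208

S∞ = 208


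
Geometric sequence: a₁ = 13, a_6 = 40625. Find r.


r^(n-1) = aₙ/a₁
r^5 = 40625/13 = 3125
r = 3125^(1/5)
= 5

r = 5


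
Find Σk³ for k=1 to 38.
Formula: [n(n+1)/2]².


n(n+1)/2 = 38×39/2 = 741
Σk³ = 741² = 549081

Σk³ = 549081


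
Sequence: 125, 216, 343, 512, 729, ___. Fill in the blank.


Pattern: perfect cubes: n³
Terms: 125, 216, 343, 512, 729
Next term = 1000

Next term = 1000


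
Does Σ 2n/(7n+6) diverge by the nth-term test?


lim(n→∞) 2n/(7n+6) = 2/7 = 2/7  (divide numerator and denominator by n)
lim aₙ = 2/7 ≠ 0 → series DIVERGES

Diverges (lim aₙ = 2/7 ≠ 0)


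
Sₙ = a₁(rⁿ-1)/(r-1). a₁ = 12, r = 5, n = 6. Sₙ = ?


Sₙ = 12×(5^6 - 1)/(5 - 1)
= 12×(15625 - 1)/4
= 12×15624/4
= 46872

S_6 = 46872


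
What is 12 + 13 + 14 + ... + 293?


Σₖ₌12^293 k = Σₖ₌₁^293 k − Σₖ₌₁^11 k
= 293·294/2 − 11·12/2
= 43071 − 66 = 43005

Σk = 43005


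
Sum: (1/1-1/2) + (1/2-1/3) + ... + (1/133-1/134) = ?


Telescoping: adjacent terms cancel.
= 1/1 - 1/134
= 1 - 1/134 = 133/134

Sum = 133/134


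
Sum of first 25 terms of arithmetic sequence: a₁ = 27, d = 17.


aₙ = 27 + (25-1)×17 = 435
Sₙ = n(a₁+aₙ)/2 = 25×(27+435)/2
= 25×462/2 = 5775

S_25 = 5775


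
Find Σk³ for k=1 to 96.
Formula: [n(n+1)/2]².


n(n+1)/2 = 96×97/2 = 4656
Σk³ = 4656² = 21678336

Σk³ = 21678336


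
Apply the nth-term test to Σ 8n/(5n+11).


lim(n→∞) 8n/(5n+11) = 8/5 = 8/5  (divide numerator and denominator by n)
lim aₙ = 8/5 ≠ 0 → series DIVERGES

Diverges (lim aₙ = 8/5 ≠ 0)


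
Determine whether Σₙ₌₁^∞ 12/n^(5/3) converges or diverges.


p-series test: Σ c/n^p converges if p > 1, diverges if p ≤ 1 (constant c > 0 doesn't affect convergence).
p = 5/3
5/3 > 1 → CONVERGES

Converges (p = 5/3 > 1)


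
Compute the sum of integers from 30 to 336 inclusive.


Σₖ₌30^336 k = Σₖ₌₁^336 k − Σₖ₌₁^29 k
= 336·337/2 − 29·30/2
= 56616 − 435 = 56181

Σk = 56181


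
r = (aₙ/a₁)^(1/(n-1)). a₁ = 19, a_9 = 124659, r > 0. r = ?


r^(n-1) = aₙ/a₁
r^8 = 124659/19 = 6561
r = 6561^(1/8)
= ±3; taking r > 0 gives r = 3

r = 3


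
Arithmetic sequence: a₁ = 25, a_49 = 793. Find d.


d = (aₙ - a₁)/(n-1)
= (793 - 25)/(49-1)
= 768/48 = 16

d = 16


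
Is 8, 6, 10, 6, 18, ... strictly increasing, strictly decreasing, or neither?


Differences: -2, 4, -4, 12
Difference at position 2 is +4 (> 0) but position 1 is -2 (< 0) — sequence both rises and falls
→ NOT monotonic

Not monotonic


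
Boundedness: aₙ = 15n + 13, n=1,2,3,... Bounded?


aₙ = 15n + 13 → as n→∞, aₙ→∞
No finite upper bound exists
The sequence is UNBOUNDED

Unbounded (aₙ → ∞ as n → ∞)


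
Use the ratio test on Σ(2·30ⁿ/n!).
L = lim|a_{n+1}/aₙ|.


aₙ = 2·30^n/n!
a_{n+1}/aₙ = 30^(n+1)/(n+1)! × n!/30^n  (constant 2 cancels)
= 30/(n+1)
L = lim(n→∞) 30/(n+1) = 0
L < 1 → series CONVERGES

Converges (ratio test: L = 0 < 1)


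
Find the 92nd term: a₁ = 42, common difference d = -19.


aₙ = a₁ + (n-1)d
= 42 + (92-1)×-19
= 42 - 1729
= -1687

a_92 = -1687


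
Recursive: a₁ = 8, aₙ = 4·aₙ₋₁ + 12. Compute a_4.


Computing step by step:
a_1 = 8
a_2 = 44
a_3 = 188
a_4 = 764


a_4 = 764


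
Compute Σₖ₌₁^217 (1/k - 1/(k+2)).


Telescoping with gap 2: two head and two tail terms survive.
= (1 + 1/2) - (1/218 + 1/219)
= 3/2 - 1/218 - 1/219 = 35588/23871

Sum = 35588/23871


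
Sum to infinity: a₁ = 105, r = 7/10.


S∞ = a₁/(1-r) = 105/(1 - 7/10)
= 105/(3/10)
= 350

S∞ = 350


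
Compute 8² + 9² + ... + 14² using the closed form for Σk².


Σₖ₌8^14 k² = Σₖ₌₁^14 k² − Σₖ₌₁^7 k²
= 14·15·29/6 − 7·8·15/6
= 1015 − 140 = 875

Σk² = 875


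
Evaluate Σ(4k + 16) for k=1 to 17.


Σ(4k+16) = 4·Σk + 16·n
= 4·153 + 16·17
= 612 + 272 = 884

Σ = 884


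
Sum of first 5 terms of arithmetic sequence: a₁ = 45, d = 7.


aₙ = 45 + (5-1)×7 = 73
Sₙ = n(a₁+aₙ)/2 = 5×(45+73)/2
= 5×118/2 = 295

S_5 = 295


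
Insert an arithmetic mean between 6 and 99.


AM = (6 + 99)/2 = 105/2 = 52.5

AM = 52.5


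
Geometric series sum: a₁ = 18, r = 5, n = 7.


Sₙ = 18×(5^7 - 1)/(5 - 1)
= 18×(78125 - 1)/4
= 18×78124/4
= 351558

S_7 = 351558


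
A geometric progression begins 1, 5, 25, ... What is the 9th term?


aₙ = a₁·r^(n-1)
= 1×5^8
= 1×390625
= 390625

a_9 = 390625


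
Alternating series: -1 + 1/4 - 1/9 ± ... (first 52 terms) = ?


S = -1 + 1/4 - 1/9 + 1/16 - 1/25 + 1/36 - 1/49 + 1/64 ± ...
= -0.8223
(Full series converges to -π²/12 ≈ -0.8225)

S_52 = -0.8223


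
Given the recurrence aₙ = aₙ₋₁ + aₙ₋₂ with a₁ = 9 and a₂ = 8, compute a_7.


Computing iteratively: 9, 8, 17, 25, 42, 67, 109
a_7 = 109

a_7 = 109


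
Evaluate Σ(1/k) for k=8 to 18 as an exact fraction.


Σₖ₌8^18 1/k = 1/8 + 1/9 + 1/10 + ... + 1/18
= 736973/816816
≈ 0.9023

Sum = 736973/816816 ≈ 0.9023


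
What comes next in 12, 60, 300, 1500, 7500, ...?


Pattern: geometric (r=5)
Terms: 12, 60, 300, 1500, 7500
Next term = 37500

Next term = 37500


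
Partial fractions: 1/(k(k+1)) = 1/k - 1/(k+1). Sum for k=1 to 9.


1/(k(k+1)) = 1/k - 1/(k+1) (partial fractions)
Telescoping: Σ = 1 - 1/10 = 9/10

Sum = 9/10


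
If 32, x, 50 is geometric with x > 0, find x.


GM = √(32×50) = √1600 = 40

GM = 40


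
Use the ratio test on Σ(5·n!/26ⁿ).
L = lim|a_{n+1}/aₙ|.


aₙ = 5·n!/26^n
a_{n+1}/aₙ = (n+1)!/26^(n+1) × 26^n/n!  (constant 5 cancels)
= (n+1)/26
L = lim(n→∞) (n+1)/26 = ∞
L > 1 → series DIVERGES

Diverges (ratio test: L = ∞ > 1)


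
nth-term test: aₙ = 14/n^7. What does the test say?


lim(n→∞) 14/n^7 = 0
lim aₙ = 0 → nth-term test is INCONCLUSIVE
(Need other tests; this is actually a convergent p-series with p=7 > 1)

Inconclusive (lim aₙ = 0; need another test)


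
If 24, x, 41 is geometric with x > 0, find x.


GM = √(24×41) = √984 = 31.3688

GM = 31.3688


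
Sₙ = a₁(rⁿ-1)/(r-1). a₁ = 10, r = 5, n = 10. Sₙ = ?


Sₙ = 10×(5^10 - 1)/(5 - 1)
= 10×(9765625 - 1)/4
= 10×9765624/4
= 24414060

S_10 = 24414060


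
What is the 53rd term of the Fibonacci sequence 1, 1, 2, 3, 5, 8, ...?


Fibonacci sequence: 1, 1, 2, 3, 5, 8, 13, 21, 34, 55, 89, ...
F(53) = 53316291173

F(53) = 53316291173


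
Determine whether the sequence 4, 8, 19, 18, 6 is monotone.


Differences: 4, 11, -1, -12
Difference at position 1 is +4 (> 0) but position 3 is -1 (< 0) — sequence both rises and falls
→ NOT monotonic

Not monotonic


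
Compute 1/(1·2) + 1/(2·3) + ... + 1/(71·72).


1/(k(k+1)) = 1/k - 1/(k+1) (partial fractions)
Telescoping: Σ = 1 - 1/72 = 71/72

Sum = 71/72


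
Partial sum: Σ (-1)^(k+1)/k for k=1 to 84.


S = 1 - 1/2 + 1/3 - 1/4 + 1/5 - 1/6 + 1/7 - 1/8 ± ...
= 0.6872
(Full series converges to +ln(2) ≈ +0.6931)

S_84 = 0.6872


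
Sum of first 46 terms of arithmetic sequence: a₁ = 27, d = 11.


aₙ = 27 + (46-1)×11 = 522
Sₙ = n(a₁+aₙ)/2 = 46×(27+522)/2
= 46×549/2 = 12627

S_46 = 12627


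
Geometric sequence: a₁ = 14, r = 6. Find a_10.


aₙ = a₁·r^(n-1)
= 14×6^9
= 14×10077696
= 141087744

a_10 = 141087744


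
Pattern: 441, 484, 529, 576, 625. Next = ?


Pattern: perfect squares: n²
Terms: 441, 484, 529, 576, 625
Next term = 676

Next term = 676


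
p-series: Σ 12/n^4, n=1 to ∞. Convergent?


p-series test: Σ c/n^p converges if p > 1, diverges if p ≤ 1 (constant c > 0 doesn't affect convergence).
p = 4
4 > 1 → CONVERGES

Converges (p = 4 > 1)


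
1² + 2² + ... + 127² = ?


n = 127
n(n+1)(2n+1)/6 = 127×128×255/6
= 4145280/6 = 690880

Σk² = 690880


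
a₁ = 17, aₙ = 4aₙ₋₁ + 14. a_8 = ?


Computing step by step:
a_1 = 17
a_2 = 82
a_3 = 342
a_4 = 1382
a_5 = 5542
a_6 = 22182
a_7 = 88742
a_8 = 354982


a_8 = 354982


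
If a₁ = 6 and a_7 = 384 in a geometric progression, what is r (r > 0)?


r^(n-1) = aₙ/a₁
r^6 = 384/6 = 64
r = 64^(1/6)
= ±2; taking r > 0 gives r = 2

r = 2


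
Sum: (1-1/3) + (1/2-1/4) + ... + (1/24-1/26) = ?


Telescoping with gap 2: two head and two tail terms survive.
= (1 + 1/2) - (1/25 + 1/26)
= 3/2 - 1/25 - 1/26 = 462/325

Sum = 462/325


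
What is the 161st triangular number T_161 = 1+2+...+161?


n(n+1)/2 = 161×162/2 = 26082/2 = 13041

Σk = 13041


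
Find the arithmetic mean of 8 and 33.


AM = (8 + 33)/2 = 41/2 = 20.5

AM = 20.5


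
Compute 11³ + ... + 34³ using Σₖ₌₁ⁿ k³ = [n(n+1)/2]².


Σₖ₌11^34 k³ = [34·35/2]² − [10·11/2]²
= 354025 − 3025 = 351000

Σk³ = 351000


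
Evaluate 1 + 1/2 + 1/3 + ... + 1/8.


H_8 = 1/1 + 1/2 + 1/3 + 1/4 + 1/5 + 1/6 + 1/7 + 1/8
= 761/280
≈ 2.7179

H_8 = 761/280 ≈ 2.7179


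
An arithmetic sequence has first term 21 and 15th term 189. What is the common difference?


d = (aₙ - a₁)/(n-1)
= (189 - 21)/(15-1)
= 168/14 = 12

d = 12


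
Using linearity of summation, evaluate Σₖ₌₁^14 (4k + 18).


Σ(4k+18) = 4·Σk + 18·n
= 4·105 + 18·14
= 420 + 252 = 672

Σ = 672


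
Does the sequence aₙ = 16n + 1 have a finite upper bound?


aₙ = 16n + 1 → as n→∞, aₙ→∞
No finite upper bound exists
The sequence is UNBOUNDED

Unbounded (aₙ → ∞ as n → ∞)


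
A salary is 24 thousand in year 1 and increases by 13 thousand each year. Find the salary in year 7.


aₙ = a₁ + (n-1)d
= 24 + (7-1)×13
= 24 + 78
= 102

a_7 = 102


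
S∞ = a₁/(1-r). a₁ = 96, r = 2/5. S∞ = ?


S∞ = a₁/(1-r) = 96/(1 - 2/5)
= 96/(3/5)
= 160

S∞ = 160


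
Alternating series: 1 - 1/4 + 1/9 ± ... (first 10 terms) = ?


S = 1 - 1/4 + 1/9 - 1/16 + 1/25 - 1/36 + 1/49 - 1/64 ± ...
= 0.818
(Full series converges to +π²/12 ≈ +0.8225)

S_10 = 0.818


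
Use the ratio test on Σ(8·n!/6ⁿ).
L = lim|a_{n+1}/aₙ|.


aₙ = 8·n!/6^n
a_{n+1}/aₙ = (n+1)!/6^(n+1) × 6^n/n!  (constant 8 cancels)
= (n+1)/6
L = lim(n→∞) (n+1)/6 = ∞
L > 1 → series DIVERGES

Diverges (ratio test: L = ∞ > 1)


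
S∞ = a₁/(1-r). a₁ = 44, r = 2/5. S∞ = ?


S∞ = a₁/(1-r) = 44/(1 - 2/5)
= 44/(3/5)
= 220/3

S∞ = 220/3


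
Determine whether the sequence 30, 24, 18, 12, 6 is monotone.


Differences: -6, -6, -6, -6
All differences < 0 → strictly DECREASING

Monotonically decreasing


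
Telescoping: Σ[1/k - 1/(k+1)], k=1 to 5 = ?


Telescoping: adjacent terms cancel.
= 1/1 - 1/6
= 1 - 1/6 = 5/6

Sum = 5/6


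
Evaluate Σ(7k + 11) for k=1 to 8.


Σ(7k+11) = 7·Σk + 11·n
= 7·36 + 11·8
= 252 + 88 = 340

Σ = 340


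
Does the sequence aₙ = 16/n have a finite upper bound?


a₁ = 16, a₂ = 16/2, a₃ = 16/3, ...
0 < aₙ ≤ 16 for all n ≥ 1
Lower bound: 0, Upper bound: 16
The sequence IS bounded

Bounded (0 < aₙ ≤ 16)


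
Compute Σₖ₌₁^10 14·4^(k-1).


Sₙ = 14×(4^10 - 1)/(4 - 1)
= 14×(1048576 - 1)/3
= 14×1048575/3
= 4893350

S_10 = 4893350


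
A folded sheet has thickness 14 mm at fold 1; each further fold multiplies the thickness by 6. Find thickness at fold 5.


aₙ = a₁·r^(n-1)
= 14×6^4
= 14×1296
= 18144

a_5 = 18144


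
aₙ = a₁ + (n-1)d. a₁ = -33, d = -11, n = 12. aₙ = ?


aₙ = a₁ + (n-1)d
= -33 + (12-1)×-11
= -33 - 121
= -154

a_12 = -154


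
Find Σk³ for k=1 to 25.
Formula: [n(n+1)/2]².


n(n+1)/2 = 25×26/2 = 325
Σk³ = 325² = 105625

Σk³ = 105625


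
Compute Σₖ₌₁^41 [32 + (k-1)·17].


aₙ = 32 + (41-1)×17 = 712
Sₙ = n(a₁+aₙ)/2 = 41×(32+712)/2
= 41×744/2 = 15252

S_41 = 15252


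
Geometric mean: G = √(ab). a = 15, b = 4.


GM = √(15×4) = √60 = 7.746

GM = 7.746


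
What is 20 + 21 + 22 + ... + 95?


Σₖ₌20^95 k = Σₖ₌₁^95 k − Σₖ₌₁^19 k
= 95·96/2 − 19·20/2
= 4560 − 190 = 4370

Σk = 4370


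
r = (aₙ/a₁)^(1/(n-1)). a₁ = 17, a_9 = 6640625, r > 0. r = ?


r^(n-1) = aₙ/a₁
r^8 = 6640625/17 = 390625
r = 390625^(1/8)
= ±5; taking r > 0 gives r = 5

r = 5


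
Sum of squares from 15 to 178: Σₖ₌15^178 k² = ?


Σₖ₌15^178 k² = Σₖ₌₁^178 k² − Σₖ₌₁^14 k²
= 178·179·357/6 − 14·15·29/6
= 1895789 − 1015 = 1894774

Σk² = 1894774


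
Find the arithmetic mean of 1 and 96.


AM = (1 + 96)/2 = 97/2 = 48.5

AM = 48.5


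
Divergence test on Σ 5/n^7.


lim(n→∞) 5/n^7 = 0
lim aₙ = 0 → nth-term test is INCONCLUSIVE
(Need other tests; this is actually a convergent p-series with p=7 > 1)

Inconclusive (lim aₙ = 0; need another test)


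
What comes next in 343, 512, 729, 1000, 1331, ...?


Pattern: perfect cubes: n³
Terms: 343, 512, 729, 1000, 1331
Next term = 1728

Next term = 1728


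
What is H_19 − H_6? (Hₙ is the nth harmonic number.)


Σₖ₌7^19 1/k = 1/7 + 1/8 + 1/9 + ... + 1/19
= 17036375/15519504
≈ 1.0977

Sum = 17036375/15519504 ≈ 1.0977


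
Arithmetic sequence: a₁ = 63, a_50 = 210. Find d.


d = (aₙ - a₁)/(n-1)
= (210 - 63)/(50-1)
= 147/49 = 3

d = 3


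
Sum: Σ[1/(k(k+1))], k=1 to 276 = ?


1/(k(k+1)) = 1/k - 1/(k+1) (partial fractions)
Telescoping: Σ = 1 - 1/277 = 276/277

Sum = 276/277


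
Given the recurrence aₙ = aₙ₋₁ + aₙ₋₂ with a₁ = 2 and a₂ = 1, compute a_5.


Computing iteratively: 2, 1, 3, 4, 7
a_5 = 7

a_5 = 7


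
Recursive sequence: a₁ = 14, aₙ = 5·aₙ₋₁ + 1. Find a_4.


Computing step by step:
a_1 = 14
a_2 = 71
a_3 = 356
a_4 = 1781


a_4 = 1781


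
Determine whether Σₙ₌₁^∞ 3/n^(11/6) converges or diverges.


p-series test: Σ c/n^p converges if p > 1, diverges if p ≤ 1 (constant c > 0 doesn't affect convergence).
p = 11/6
11/6 > 1 → CONVERGES

Converges (p = 11/6 > 1)


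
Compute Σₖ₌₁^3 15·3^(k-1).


Sₙ = 15×(3^3 - 1)/(3 - 1)
= 15×(27 - 1)/2
= 15×26/2
= 195

S_3 = 195


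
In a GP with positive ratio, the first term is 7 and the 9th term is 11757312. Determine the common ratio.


r^(n-1) = aₙ/a₁
r^8 = 11757312/7 = 1679616
r = 1679616^(1/8)
= ±6; taking r > 0 gives r = 6

r = 6


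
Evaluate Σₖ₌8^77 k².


Σₖ₌8^77 k² = Σₖ₌₁^77 k² − Σₖ₌₁^7 k²
= 77·78·155/6 − 7·8·15/6
= 155155 − 140 = 155015

Σk² = 155015


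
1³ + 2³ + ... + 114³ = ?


n(n+1)/2 = 114×115/2 = 6555
Σk³ = 6555² = 42968025

Σk³ = 42968025


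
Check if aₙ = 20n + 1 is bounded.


aₙ = 20n + 1 → as n→∞, aₙ→∞
No finite upper bound exists
The sequence is UNBOUNDED

Unbounded (aₙ → ∞ as n → ∞)


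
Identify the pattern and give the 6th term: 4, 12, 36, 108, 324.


Pattern: geometric (r=3)
Terms: 4, 12, 36, 108, 324
Next term = 972

Next term = 972


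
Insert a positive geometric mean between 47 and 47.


GM = √(47×47) = √2209 = 47

GM = 47


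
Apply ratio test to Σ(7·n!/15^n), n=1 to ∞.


aₙ = 7·n!/15^n
a_{n+1}/aₙ = (n+1)!/15^(n+1) × 15^n/n!  (constant 7 cancels)
= (n+1)/15
L = lim(n→∞) (n+1)/15 = ∞
L > 1 → series DIVERGES

Diverges (ratio test: L = ∞ > 1)


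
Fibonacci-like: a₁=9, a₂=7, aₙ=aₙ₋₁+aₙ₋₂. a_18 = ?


Computing iteratively: 9, 7, 16, 23, 39, 62, 101, 163, 264, 427, 691, 1118, ...
a_18 = 20062

a_18 = 20062


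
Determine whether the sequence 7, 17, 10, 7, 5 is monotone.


Differences: 10, -7, -3, -2
Difference at position 1 is +10 (> 0) but position 2 is -7 (< 0) — sequence both rises and falls
→ NOT monotonic

Not monotonic


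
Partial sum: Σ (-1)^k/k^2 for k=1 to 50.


S = -1 + 1/4 - 1/9 + 1/16 - 1/25 + 1/36 - 1/49 + 1/64 ± ...
= -0.8223
(Full series converges to -π²/12 ≈ -0.8225)

S_50 = -0.8223


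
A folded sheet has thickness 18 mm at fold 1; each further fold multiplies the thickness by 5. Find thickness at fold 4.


aₙ = a₁·r^(n-1)
= 18×5^3
= 18×125
= 2250

a_4 = 2250


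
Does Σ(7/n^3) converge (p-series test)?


p-series test: Σ c/n^p converges if p > 1, diverges if p ≤ 1 (constant c > 0 doesn't affect convergence).
p = 3
3 > 1 → CONVERGES

Converges (p = 3 > 1)


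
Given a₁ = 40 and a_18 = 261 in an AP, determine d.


d = (aₙ - a₁)/(n-1)
= (261 - 40)/(18-1)
= 221/17 = 13

d = 13


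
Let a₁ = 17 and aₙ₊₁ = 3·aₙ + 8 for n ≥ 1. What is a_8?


Computing step by step:
a_1 = 17
a_2 = 59
a_3 = 185
a_4 = 563
a_5 = 1697
a_6 = 5099
a_7 = 15305
a_8 = 45923


a_8 = 45923


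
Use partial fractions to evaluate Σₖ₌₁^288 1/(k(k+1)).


1/(k(k+1)) = 1/k - 1/(k+1) (partial fractions)
Telescoping: Σ = 1 - 1/289 = 288/289

Sum = 288/289


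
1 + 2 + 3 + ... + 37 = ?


n(n+1)/2 = 37×38/2 = 1406/2 = 703

Σk = 703


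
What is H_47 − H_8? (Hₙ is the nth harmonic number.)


Σₖ₌9^47 1/k = 1/9 + 1/10 + 1/11 + ... + 1/47
= 761526744551583731543/442720643463713815200
≈ 1.7201

Sum = 761526744551583731543/442720643463713815200 ≈ 1.7201


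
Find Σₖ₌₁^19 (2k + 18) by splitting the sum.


Σ(2k+18) = 2·Σk + 18·n
= 2·190 + 18·19
= 380 + 342 = 722

Σ = 722


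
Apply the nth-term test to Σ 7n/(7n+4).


lim(n→∞) 7n/(7n+4) = 7/7 = 1  (divide numerator and denominator by n)
lim aₙ = 1 ≠ 0 → series DIVERGES

Diverges (lim aₙ = 1 ≠ 0)


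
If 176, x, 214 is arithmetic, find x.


AM = (176 + 214)/2 = 390/2 = 195

AM = 195


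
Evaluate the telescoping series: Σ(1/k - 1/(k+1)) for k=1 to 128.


Telescoping: adjacent terms cancel.
= 1/1 - 1/129
= 1 - 1/129 = 128/129

Sum = 128/129


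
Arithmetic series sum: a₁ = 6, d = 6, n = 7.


aₙ = 6 + (7-1)×6 = 42
Sₙ = n(a₁+aₙ)/2 = 7×(6+42)/2
= 7×48/2 = 168

S_7 = 168


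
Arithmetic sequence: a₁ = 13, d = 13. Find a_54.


aₙ = a₁ + (n-1)d
= 13 + (54-1)×13
= 13 + 689
= 702

a_54 = 702


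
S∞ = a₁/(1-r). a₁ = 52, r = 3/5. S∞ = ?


S∞ = a₁/(1-r) = 52/(1 - 3/5)
= 52/(2/5)
= 130

S∞ = 130


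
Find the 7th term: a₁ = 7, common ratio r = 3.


aₙ = a₁·r^(n-1)
= 7×3^6
= 7×729
= 5103

a_7 = 5103


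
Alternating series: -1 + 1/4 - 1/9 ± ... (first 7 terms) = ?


S = -1 + 1/4 - 1/9 + 1/16 - 1/25 + 1/36 - 1/49
= -0.8312
(Full series converges to -π²/12 ≈ -0.8225)

S_7 = -0.8312


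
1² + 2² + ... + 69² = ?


n = 69
n(n+1)(2n+1)/6 = 69×70×139/6
= 671370/6 = 111895

Σk² = 111895


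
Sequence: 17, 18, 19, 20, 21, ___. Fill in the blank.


Pattern: arithmetic (d=1)
Terms: 17, 18, 19, 20, 21
Next term = 22

Next term = 22


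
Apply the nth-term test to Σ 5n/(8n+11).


lim(n→∞) 5n/(8n+11) = 5/8 = 5/8  (divide numerator and denominator by n)
lim aₙ = 5/8 ≠ 0 → series DIVERGES

Diverges (lim aₙ = 5/8 ≠ 0)


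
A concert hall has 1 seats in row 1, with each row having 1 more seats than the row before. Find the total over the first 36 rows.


aₙ = 1 + (36-1)×1 = 36
Sₙ = n(a₁+aₙ)/2 = 36×(1+36)/2
= 36×37/2 = 666

S_36 = 666


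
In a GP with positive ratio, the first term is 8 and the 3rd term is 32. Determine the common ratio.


r^(n-1) = aₙ/a₁
r^2 = 32/8 = 4
r = 4^(1/2)
= ±2; taking r > 0 gives r = 2

r = 2


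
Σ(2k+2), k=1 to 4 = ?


Σ(2k+2) = 2·Σk + 2·n
= 2·10 + 2·4
= 20 + 8 = 28

Σ = 28


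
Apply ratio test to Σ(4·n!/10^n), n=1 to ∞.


aₙ = 4·n!/10^n
a_{n+1}/aₙ = (n+1)!/10^(n+1) × 10^n/n!  (constant 4 cancels)
= (n+1)/10
L = lim(n→∞) (n+1)/10 = ∞
L > 1 → series DIVERGES

Diverges (ratio test: L = ∞ > 1)


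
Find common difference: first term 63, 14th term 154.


d = (aₙ - a₁)/(n-1)
= (154 - 63)/(14-1)
= 91/13 = 7

d = 7


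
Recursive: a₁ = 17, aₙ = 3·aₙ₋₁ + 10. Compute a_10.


Computing step by step:
a_1 = 17
a_2 = 61
a_3 = 193
a_4 = 589
a_5 = 1777
a_6 = 5341
a_7 = 16033
a_8 = 48109
a_9 = 144337
a_10 = 433021


a_10 = 433021


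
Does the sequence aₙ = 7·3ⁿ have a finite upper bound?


aₙ = 7·3ⁿ → as n→∞, aₙ→∞ (since base 3 > 1)
No finite upper bound exists
The sequence is UNBOUNDED

Unbounded (aₙ → ∞ as n → ∞)


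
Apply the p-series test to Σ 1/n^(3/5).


p-series test: Σ c/n^p converges if p > 1, diverges if p ≤ 1 (constant c > 0 doesn't affect convergence).
p = 3/5
3/5 ≤ 1 → DIVERGES

Diverges (p = 3/5 ≤ 1)


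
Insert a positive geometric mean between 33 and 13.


GM = √(33×13) = √429 = 20.7123

GM = 20.7123


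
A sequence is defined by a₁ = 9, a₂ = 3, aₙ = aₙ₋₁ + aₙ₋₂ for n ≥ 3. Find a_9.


Computing iteratively: 9, 3, 12, 15, 27, 42, 69, 111, 180
a_9 = 180

a_9 = 180


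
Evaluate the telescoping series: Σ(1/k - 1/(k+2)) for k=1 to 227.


Telescoping with gap 2: two head and two tail terms survive.
= (1 + 1/2) - (1/228 + 1/229)
= 3/2 - 1/228 - 1/229 = 77861/52212

Sum = 77861/52212


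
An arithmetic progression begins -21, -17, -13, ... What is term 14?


aₙ = a₁ + (n-1)d
= -21 + (14-1)×4
= -21 + 52
= 31

a_14 = 31


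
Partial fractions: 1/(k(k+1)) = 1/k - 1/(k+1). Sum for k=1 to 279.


1/(k(k+1)) = 1/k - 1/(k+1) (partial fractions)
Telescoping: Σ = 1 - 1/280 = 279/280

Sum = 279/280


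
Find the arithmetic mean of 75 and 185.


AM = (75 + 185)/2 = 260/2 = 130

AM = 130


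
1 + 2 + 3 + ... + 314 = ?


n(n+1)/2 = 314×315/2 = 98910/2 = 49455

Σk = 49455


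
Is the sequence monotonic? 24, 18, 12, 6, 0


Differences: -6, -6, -6, -6
All differences < 0 → strictly DECREASING

Monotonically decreasing


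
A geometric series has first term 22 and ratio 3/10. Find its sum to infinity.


S∞ = a₁/(1-r) = 22/(1 - 3/10)
= 22/(7/10)
= 220/7

S∞ = 220/7


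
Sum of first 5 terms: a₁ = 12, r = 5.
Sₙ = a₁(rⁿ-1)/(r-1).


Sₙ = 12×(5^5 - 1)/(5 - 1)
= 12×(3125 - 1)/4
= 12×3124/4
= 9372

S_5 = 9372


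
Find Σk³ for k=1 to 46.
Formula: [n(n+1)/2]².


n(n+1)/2 = 46×47/2 = 1081
Σk³ = 1081² = 1168561

Σk³ = 1168561


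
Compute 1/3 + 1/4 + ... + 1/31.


Σₖ₌3^31 1/k = 1/3 + 1/4 + 1/5 + ... + 1/31
= 182471592627157/72201776446800
≈ 2.5272

Sum = 182471592627157/72201776446800 ≈ 2.5272


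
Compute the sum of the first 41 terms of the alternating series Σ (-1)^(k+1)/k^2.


S = 1 - 1/4 + 1/9 - 1/16 + 1/25 - 1/36 + 1/49 - 1/64 ± ...
= 0.8228
(Full series converges to +π²/12 ≈ +0.8225)

S_41 = 0.8228


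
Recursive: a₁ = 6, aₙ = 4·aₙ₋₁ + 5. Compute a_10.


Computing step by step:
a_1 = 6
a_2 = 29
a_3 = 121
a_4 = 489
a_5 = 1961
a_6 = 7849
a_7 = 31401
a_8 = 125609
a_9 = 502441
a_10 = 2009769


a_10 = 2009769


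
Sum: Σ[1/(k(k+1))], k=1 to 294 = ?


1/(k(k+1)) = 1/k - 1/(k+1) (partial fractions)
Telescoping: Σ = 1 - 1/295 = 294/295

Sum = 294/295


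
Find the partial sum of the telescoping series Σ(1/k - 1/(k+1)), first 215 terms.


Telescoping: adjacent terms cancel.
= 1/1 - 1/216
= 1 - 1/216 = 215/216

Sum = 215/216


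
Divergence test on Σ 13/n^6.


lim(n→∞) 13/n^6 = 0
lim aₙ = 0 → nth-term test is INCONCLUSIVE
(Need other tests; this is actually a convergent p-series with p=6 > 1)

Inconclusive (lim aₙ = 0; need another test)


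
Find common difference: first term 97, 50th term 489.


d = (aₙ - a₁)/(n-1)
= (489 - 97)/(50-1)
= 392/49 = 8

d = 8


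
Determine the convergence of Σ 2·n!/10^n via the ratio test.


aₙ = 2·n!/10^n
a_{n+1}/aₙ = (n+1)!/10^(n+1) × 10^n/n!  (constant 2 cancels)
= (n+1)/10
L = lim(n→∞) (n+1)/10 = ∞
L > 1 → series DIVERGES

Diverges (ratio test: L = ∞ > 1)


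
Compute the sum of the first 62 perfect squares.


n = 62
n(n+1)(2n+1)/6 = 62×63×125/6
= 488250/6 = 81375

Σk² = 81375


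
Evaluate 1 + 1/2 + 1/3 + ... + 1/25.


H_25 = 1/1 + 1/2 + 1/3 + ... + 1/25
= 34052522467/8923714800
≈ 3.816

H_25 = 34052522467/8923714800 ≈ 3.816


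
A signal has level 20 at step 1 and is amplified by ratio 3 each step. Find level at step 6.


aₙ = a₁·r^(n-1)
= 20×3^5
= 20×243
= 4860

a_6 = 4860


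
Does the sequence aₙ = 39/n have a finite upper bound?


a₁ = 39, a₂ = 39/2, a₃ = 39/3, ...
0 < aₙ ≤ 39 for all n ≥ 1
Lower bound: 0, Upper bound: 39
The sequence IS bounded

Bounded (0 < aₙ ≤ 39)


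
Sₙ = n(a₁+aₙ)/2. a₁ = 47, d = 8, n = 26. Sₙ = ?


aₙ = 47 + (26-1)×8 = 247
Sₙ = n(a₁+aₙ)/2 = 26×(47+247)/2
= 26×294/2 = 3822

S_26 = 3822


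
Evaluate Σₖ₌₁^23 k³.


n(n+1)/2 = 23×24/2 = 276
Σk³ = 276² = 76176

Σk³ = 76176


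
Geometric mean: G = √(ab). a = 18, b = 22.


GM = √(18×22) = √396 = 19.8997

GM = 19.8997


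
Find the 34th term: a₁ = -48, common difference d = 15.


aₙ = a₁ + (n-1)d
= -48 + (34-1)×15
= -48 + 495
= 447

a_34 = 447


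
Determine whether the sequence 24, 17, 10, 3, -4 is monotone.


Differences: -7, -7, -7, -7
All differences < 0 → strictly DECREASING

Monotonically decreasing


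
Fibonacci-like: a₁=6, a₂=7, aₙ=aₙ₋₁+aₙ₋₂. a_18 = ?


Computing iteratively: 6, 7, 13, 20, 33, 53, 86, 139, 225, 364, 589, 953, ...
a_18 = 17101

a_18 = 17101


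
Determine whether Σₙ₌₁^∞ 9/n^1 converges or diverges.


p-series test: Σ c/n^p converges if p > 1, diverges if p ≤ 1 (constant c > 0 doesn't affect convergence).
p = 1
1 ≤ 1 → DIVERGES

Diverges (p = 1 ≤ 1)


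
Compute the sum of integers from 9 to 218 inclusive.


Σₖ₌9^218 k = Σₖ₌₁^218 k − Σₖ₌₁^8 k
= 218·219/2 − 8·9/2
= 23871 − 36 = 23835

Σk = 23835


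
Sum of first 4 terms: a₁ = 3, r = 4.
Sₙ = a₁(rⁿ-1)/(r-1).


Sₙ = 3×(4^4 - 1)/(4 - 1)
= 3×(256 - 1)/3
= 3×255/3
= 255

S_4 = 255


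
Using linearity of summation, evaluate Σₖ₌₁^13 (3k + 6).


Σ(3k+6) = 3·Σk + 6·n
= 3·91 + 6·13
= 273 + 78 = 351

Σ = 351


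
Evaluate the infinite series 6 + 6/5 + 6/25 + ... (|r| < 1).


S∞ = a₁/(1-r) = 6/(1 - 1/5)
= 6/(4/5)
= 15/2

S∞ = 15/2


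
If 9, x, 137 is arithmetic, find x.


AM = (9 + 137)/2 = 146/2 = 73

AM = 73


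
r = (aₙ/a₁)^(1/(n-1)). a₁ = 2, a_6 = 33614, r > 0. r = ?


r^(n-1) = aₙ/a₁
r^5 = 33614/2 = 16807
r = 16807^(1/5)
= 7

r = 7


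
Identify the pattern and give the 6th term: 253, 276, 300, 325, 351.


Pattern: triangular numbers: n(n+1)/2
Terms: 253, 276, 300, 325, 351
Next term = 378

Next term = 378


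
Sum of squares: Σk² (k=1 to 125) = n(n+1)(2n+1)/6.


n = 125
n(n+1)(2n+1)/6 = 125×126×251/6
= 3953250/6 = 658875

Σk² = 658875


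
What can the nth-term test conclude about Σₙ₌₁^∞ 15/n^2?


lim(n→∞) 15/n^2 = 0
lim aₙ = 0 → nth-term test is INCONCLUSIVE
(Need other tests; this is actually a convergent p-series with p=2 > 1)

Inconclusive (lim aₙ = 0; need another test)


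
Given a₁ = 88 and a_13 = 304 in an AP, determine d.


d = (aₙ - a₁)/(n-1)
= (304 - 88)/(13-1)
= 216/12 = 18

d = 18


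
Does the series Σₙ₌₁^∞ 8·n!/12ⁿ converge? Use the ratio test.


aₙ = 8·n!/12^n
a_{n+1}/aₙ = (n+1)!/12^(n+1) × 12^n/n!  (constant 8 cancels)
= (n+1)/12
L = lim(n→∞) (n+1)/12 = ∞
L > 1 → series DIVERGES

Diverges (ratio test: L = ∞ > 1)


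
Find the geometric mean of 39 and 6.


GM = √(39×6) = √234 = 15.2971

GM = 15.2971


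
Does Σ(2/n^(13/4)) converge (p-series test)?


p-series test: Σ c/n^p converges if p > 1, diverges if p ≤ 1 (constant c > 0 doesn't affect convergence).
p = 13/4
13/4 > 1 → CONVERGES

Converges (p = 13/4 > 1)


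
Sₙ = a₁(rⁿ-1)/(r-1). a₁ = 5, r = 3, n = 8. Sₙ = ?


Sₙ = 5×(3^8 - 1)/(3 - 1)
= 5×(6561 - 1)/2
= 5×6560/2
= 16400

S_8 = 16400


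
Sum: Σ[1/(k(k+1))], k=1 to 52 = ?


1/(k(k+1)) = 1/k - 1/(k+1) (partial fractions)
Telescoping: Σ = 1 - 1/53 = 52/53

Sum = 52/53


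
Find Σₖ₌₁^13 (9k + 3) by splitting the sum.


Σ(9k+3) = 9·Σk + 3·n
= 9·91 + 3·13
= 819 + 39 = 858

Σ = 858


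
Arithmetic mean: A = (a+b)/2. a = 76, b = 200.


AM = (76 + 200)/2 = 276/2 = 138

AM = 138


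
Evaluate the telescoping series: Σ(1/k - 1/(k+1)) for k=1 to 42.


Telescoping: adjacent terms cancel.
= 1/1 - 1/43
= 1 - 1/43 = 42/43

Sum = 42/43


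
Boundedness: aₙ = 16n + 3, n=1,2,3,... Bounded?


aₙ = 16n + 3 → as n→∞, aₙ→∞
No finite upper bound exists
The sequence is UNBOUNDED

Unbounded (aₙ → ∞ as n → ∞)


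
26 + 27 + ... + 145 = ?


Σₖ₌26^145 k = Σₖ₌₁^145 k − Σₖ₌₁^25 k
= 145·146/2 − 25·26/2
= 10585 − 325 = 10260

Σk = 10260


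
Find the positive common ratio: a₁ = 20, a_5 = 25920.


r^(n-1) = aₙ/a₁
r^4 = 25920/20 = 1296
r = 1296^(1/4)
= ±6; taking r > 0 gives r = 6

r = 6


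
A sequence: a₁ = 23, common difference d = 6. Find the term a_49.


aₙ = a₁ + (n-1)d
= 23 + (49-1)×6
= 23 + 288
= 311

a_49 = 311


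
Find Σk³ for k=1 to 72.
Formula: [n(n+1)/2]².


n(n+1)/2 = 72×73/2 = 2628
Σk³ = 2628² = 6906384

Σk³ = 6906384


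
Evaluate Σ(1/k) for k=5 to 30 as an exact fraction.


Σₖ₌5^30 1/k = 1/5 + 1/6 + 1/7 + ... + 1/30
= 4452412907647/2329089562800
≈ 1.9117

Sum = 4452412907647/2329089562800 ≈ 1.9117


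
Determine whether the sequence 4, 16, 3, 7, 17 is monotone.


Differences: 12, -13, 4, 10
Difference at position 1 is +12 (> 0) but position 2 is -13 (< 0) — sequence both rises and falls
→ NOT monotonic

Not monotonic


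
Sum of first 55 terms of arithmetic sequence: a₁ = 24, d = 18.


aₙ = 24 + (55-1)×18 = 996
Sₙ = n(a₁+aₙ)/2 = 55×(24+996)/2
= 55×1020/2 = 28050

S_55 = 28050


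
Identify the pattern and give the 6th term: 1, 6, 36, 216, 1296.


Pattern: geometric (r=6)
Terms: 1, 6, 36, 216, 1296
Next term = 7776

Next term = 7776


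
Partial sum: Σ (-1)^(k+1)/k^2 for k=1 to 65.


S = 1 - 1/4 + 1/9 - 1/16 + 1/25 - 1/36 + 1/49 - 1/64 ± ...
= 0.8226
(Full series converges to +π²/12 ≈ +0.8225)

S_65 = 0.8226


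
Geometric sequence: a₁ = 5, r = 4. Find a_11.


aₙ = a₁·r^(n-1)
= 5×4^10
= 5×1048576
= 5242880

a_11 = 5242880


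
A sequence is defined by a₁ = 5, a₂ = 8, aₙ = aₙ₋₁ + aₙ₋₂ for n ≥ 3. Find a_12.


Computing iteratively: 5, 8, 13, 21, 34, 55, 89, 144, 233, 377, 610, 987
a_12 = 987

a_12 = 987


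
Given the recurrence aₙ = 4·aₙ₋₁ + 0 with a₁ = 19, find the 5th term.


Computing step by step:
a_1 = 19
a_2 = 76
a_3 = 304
a_4 = 1216
a_5 = 4864


a_5 = 4864


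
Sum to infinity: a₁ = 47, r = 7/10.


S∞ = a₁/(1-r) = 47/(1 - 7/10)
= 47/(3/10)
= 470/3

S∞ = 470/3


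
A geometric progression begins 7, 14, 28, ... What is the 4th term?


aₙ = a₁·r^(n-1)
= 7×2^3
= 7×8
= 56

a_4 = 56


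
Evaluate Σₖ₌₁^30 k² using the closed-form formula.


n = 30
n(n+1)(2n+1)/6 = 30×31×61/6
= 56730/6 = 9455

Σk² = 9455


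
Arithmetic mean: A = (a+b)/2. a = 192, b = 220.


AM = (192 + 220)/2 = 412/2 = 206

AM = 206


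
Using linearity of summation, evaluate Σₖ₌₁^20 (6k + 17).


Σ(6k+17) = 6·Σk + 17·n
= 6·210 + 17·20
= 1260 + 340 = 1600

Σ = 1600


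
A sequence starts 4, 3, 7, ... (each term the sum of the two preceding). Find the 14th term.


Computing iteratively: 4, 3, 7, 10, 17, 27, 44, 71, 115, 186, 301, 487, ...
a_14 = 1275

a_14 = 1275


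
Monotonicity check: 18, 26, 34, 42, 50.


Differences: 8, 8, 8, 8
All differences > 0 → strictly INCREASING

Monotonically increasing


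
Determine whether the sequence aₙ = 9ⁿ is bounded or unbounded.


aₙ = 9ⁿ → as n→∞, aₙ→∞ (since base 9 > 1)
No finite upper bound exists
The sequence is UNBOUNDED

Unbounded (aₙ → ∞ as n → ∞)


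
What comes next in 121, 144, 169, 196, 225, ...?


Pattern: perfect squares: n²
Terms: 121, 144, 169, 196, 225
Next term = 256

Next term = 256


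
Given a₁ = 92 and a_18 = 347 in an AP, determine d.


d = (aₙ - a₁)/(n-1)
= (347 - 92)/(18-1)
= 255/17 = 15

d = 15


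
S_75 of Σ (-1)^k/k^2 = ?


S = -1 + 1/4 - 1/9 + 1/16 - 1/25 + 1/36 - 1/49 + 1/64 ± ...
= -0.8226
(Full series converges to -π²/12 ≈ -0.8225)

S_75 = -0.8226


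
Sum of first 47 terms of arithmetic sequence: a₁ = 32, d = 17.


aₙ = 32 + (47-1)×17 = 814
Sₙ = n(a₁+aₙ)/2 = 47×(32+814)/2
= 47×846/2 = 19881

S_47 = 19881


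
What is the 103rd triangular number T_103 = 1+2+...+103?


n(n+1)/2 = 103×104/2 = 10712/2 = 5356

Σk = 5356


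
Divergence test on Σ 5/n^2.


lim(n→∞) 5/n^2 = 0
lim aₙ = 0 → nth-term test is INCONCLUSIVE
(Need other tests; this is actually a convergent p-series with p=2 > 1)

Inconclusive (lim aₙ = 0; need another test)


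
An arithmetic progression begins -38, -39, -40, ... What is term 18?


aₙ = a₁ + (n-1)d
= -38 + (18-1)×-1
= -38 - 17
= -55

a_18 = -55


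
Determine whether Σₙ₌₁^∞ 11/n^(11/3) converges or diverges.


p-series test: Σ c/n^p converges if p > 1, diverges if p ≤ 1 (constant c > 0 doesn't affect convergence).
p = 11/3
11/3 > 1 → CONVERGES

Converges (p = 11/3 > 1)


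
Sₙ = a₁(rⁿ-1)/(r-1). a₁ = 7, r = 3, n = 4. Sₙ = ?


Sₙ = 7×(3^4 - 1)/(3 - 1)
= 7×(81 - 1)/2
= 7×80/2
= 280

S_4 = 280


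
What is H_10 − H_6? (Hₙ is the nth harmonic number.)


Σₖ₌7^10 1/k = 1/7 + 1/8 + 1/9 + 1/10
= 1207/2520
≈ 0.479

Sum = 1207/2520 ≈ 0.479


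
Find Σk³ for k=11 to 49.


Σₖ₌11^49 k³ = [49·50/2]² − [10·11/2]²
= 1500625 − 3025 = 1497600

Σk³ = 1497600


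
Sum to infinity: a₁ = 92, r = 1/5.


S∞ = a₁/(1-r) = 92/(1 - 1/5)
= 92/(4/5)
= 115

S∞ = 115


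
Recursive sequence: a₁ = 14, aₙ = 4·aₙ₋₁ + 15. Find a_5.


Computing step by step:
a_1 = 14
a_2 = 71
a_3 = 299
a_4 = 1211
a_5 = 4859


a_5 = 4859


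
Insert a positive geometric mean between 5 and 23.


GM = √(5×23) = √115 = 10.7238

GM = 10.7238


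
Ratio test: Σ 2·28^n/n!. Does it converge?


aₙ = 2·28^n/n!
a_{n+1}/aₙ = 28^(n+1)/(n+1)! × n!/28^n  (constant 2 cancels)
= 28/(n+1)
L = lim(n→∞) 28/(n+1) = 0
L < 1 → series CONVERGES

Converges (ratio test: L = 0 < 1)


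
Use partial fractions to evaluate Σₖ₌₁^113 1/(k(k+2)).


1/(k(k+2)) = (1/2)·(1/k - 1/(k+2)) (partial fractions)
Telescoping: Σ = (1/2)·(1 + 1/2 - 1/114 - 1/115) = 4859/6555

Sum = 4859/6555


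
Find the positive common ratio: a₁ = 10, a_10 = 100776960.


r^(n-1) = aₙ/a₁
r^9 = 100776960/10 = 10077696
r = 10077696^(1/9)
= 6

r = 6


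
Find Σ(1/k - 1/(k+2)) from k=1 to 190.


Telescoping with gap 2: two head and two tail terms survive.
= (1 + 1/2) - (1/191 + 1/192)
= 3/2 - 1/191 - 1/192 = 54625/36672

Sum = 54625/36672


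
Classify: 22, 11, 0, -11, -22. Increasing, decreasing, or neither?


Differences: -11, -11, -11, -11
All differences < 0 → strictly DECREASING

Monotonically decreasing


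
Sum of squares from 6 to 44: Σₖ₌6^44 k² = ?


Σₖ₌6^44 k² = Σₖ₌₁^44 k² − Σₖ₌₁^5 k²
= 44·45·89/6 − 5·6·11/6
= 29370 − 55 = 29315

Σk² = 29315


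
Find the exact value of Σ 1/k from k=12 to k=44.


Σₖ₌12^44 1/k = 1/12 + 1/13 + 1/14 + ... + 1/44
= 12743276167649195929/9419588158802421600
≈ 1.3528

Sum = 12743276167649195929/9419588158802421600 ≈ 1.3528
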